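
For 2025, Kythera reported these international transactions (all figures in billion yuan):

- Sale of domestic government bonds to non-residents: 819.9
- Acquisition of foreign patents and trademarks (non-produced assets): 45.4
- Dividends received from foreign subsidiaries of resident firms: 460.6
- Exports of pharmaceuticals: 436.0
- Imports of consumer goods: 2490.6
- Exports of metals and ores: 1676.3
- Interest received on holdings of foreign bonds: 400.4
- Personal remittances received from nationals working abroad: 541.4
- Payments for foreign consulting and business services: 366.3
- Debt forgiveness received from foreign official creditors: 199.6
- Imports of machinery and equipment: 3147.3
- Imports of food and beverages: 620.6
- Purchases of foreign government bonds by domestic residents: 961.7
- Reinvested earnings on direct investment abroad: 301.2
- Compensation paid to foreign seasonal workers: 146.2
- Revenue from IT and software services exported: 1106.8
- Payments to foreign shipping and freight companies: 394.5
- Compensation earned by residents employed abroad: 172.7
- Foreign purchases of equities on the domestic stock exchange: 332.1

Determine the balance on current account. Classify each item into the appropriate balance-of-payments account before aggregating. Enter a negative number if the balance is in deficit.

Goods: 436.0 - 620.6 - 2490.6 - 3147.3 + 1676.3 = -4146.2
Services: 1106.8 - 394.5 - 366.3 = 346.0
Primary income: 172.7 + 460.6 - 146.2 + 400.4 + 301.2 = 1188.7
Secondary income: 541.4
Current account = (-4146.2) + 346.0 + 1188.7 + 541.4 = -2070.1
(Excluded from the current account — financial account: sale of domestic government bonds to non-residents 819.9, purchases of foreign government bonds by domestic residents 961.7, foreign purchases of equities on the domestic stock exchange 332.1; capital account: acquisition of foreign patents and trademarks (non-produced assets) 45.4, debt forgiveness received from foreign official creditors 199.6.)

-2070.1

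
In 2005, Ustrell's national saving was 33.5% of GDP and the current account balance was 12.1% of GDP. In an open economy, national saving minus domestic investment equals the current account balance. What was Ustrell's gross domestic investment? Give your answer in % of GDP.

I = S - CA = 33.5 - 12.1 = 21.4

21.4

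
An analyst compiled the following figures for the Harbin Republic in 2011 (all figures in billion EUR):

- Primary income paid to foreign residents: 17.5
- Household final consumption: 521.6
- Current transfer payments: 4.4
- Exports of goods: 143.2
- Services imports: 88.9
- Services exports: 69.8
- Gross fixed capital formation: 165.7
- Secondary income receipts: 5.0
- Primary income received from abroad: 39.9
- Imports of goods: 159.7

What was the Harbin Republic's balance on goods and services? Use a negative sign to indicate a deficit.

Goods balance = 143.2 - 159.7 = -16.5
Services balance = 69.8 - 88.9 = -19.1
Trade balance (goods + services) = -16.5 + (-19.1) = -35.6

-35.6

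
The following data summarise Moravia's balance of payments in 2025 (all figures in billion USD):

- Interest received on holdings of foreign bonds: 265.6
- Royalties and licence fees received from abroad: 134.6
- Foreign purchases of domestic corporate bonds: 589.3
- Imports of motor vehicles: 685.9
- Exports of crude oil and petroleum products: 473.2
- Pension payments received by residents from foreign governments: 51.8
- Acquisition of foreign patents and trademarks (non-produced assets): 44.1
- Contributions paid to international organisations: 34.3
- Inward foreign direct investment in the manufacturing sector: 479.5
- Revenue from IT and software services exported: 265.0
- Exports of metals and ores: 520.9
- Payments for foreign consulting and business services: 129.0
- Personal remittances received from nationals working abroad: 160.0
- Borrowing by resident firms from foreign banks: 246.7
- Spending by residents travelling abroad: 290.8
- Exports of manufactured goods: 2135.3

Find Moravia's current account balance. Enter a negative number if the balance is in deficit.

2866.4

Goods: -685.9 + 473.2 + 520.9 + 2135.3 = 2443.5
Services: -129.0 + 134.6 - 290.8 + 265.0 = -20.2
Primary income: 265.6
Secondary income: 51.8 + 160.0 - 34.3 = 177.5
Current account = 2443.5 + (-20.2) + 265.6 + 177.5 = 2866.4
(Excluded from the current account — financial account: foreign purchases of domestic corporate bonds 589.3, inward foreign direct investment in the manufacturing sector 479.5, borrowing by resident firms from foreign banks 246.7; capital account: acquisition of foreign patents and trademarks (non-produced assets) 44.1.)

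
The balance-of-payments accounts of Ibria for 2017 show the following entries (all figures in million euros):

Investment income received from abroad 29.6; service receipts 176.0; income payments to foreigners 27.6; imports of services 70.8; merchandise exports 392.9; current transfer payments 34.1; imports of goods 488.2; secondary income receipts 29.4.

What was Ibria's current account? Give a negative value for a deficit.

7.2

Goods balance = 392.9 - 488.2 = -95.3
Services balance = 176.0 - 70.8 = 105.2
Trade balance (goods + services) = -95.3 + 105.2 = 9.9
Net primary income = 29.6 - 27.6 = 2.0
Net secondary income = 29.4 - 34.1 = -4.7
Current account = 9.9 + 2.0 + (-4.7) = 7.2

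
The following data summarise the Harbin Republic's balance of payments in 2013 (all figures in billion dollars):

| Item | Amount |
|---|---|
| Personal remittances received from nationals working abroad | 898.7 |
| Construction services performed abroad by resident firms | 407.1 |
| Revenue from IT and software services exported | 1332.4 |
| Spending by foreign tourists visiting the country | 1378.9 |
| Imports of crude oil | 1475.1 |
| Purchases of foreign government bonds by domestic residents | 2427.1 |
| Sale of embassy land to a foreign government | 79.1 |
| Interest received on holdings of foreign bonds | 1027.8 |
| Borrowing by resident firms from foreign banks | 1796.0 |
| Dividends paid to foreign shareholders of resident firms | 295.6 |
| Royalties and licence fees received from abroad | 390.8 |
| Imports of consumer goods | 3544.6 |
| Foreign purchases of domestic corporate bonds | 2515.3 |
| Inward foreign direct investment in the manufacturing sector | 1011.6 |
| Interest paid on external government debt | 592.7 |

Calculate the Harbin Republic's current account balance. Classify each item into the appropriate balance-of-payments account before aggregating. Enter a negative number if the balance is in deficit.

Goods: -3544.6 - 1475.1 = -5019.7
Services: 1332.4 + 1378.9 + 407.1 + 390.8 = 3509.2
Primary income: -295.6 + 1027.8 - 592.7 = 139.5
Secondary income: 898.7
Current account = (-5019.7) + 3509.2 + 139.5 + 898.7 = -472.3
(Excluded from the current account — financial account: purchases of foreign government bonds by domestic residents 2427.1, borrowing by resident firms from foreign banks 1796.0, foreign purchases of domestic corporate bonds 2515.3, inward foreign direct investment in the manufacturing sector 1011.6; capital account: sale of embassy land to a foreign government 79.1.)

-472.3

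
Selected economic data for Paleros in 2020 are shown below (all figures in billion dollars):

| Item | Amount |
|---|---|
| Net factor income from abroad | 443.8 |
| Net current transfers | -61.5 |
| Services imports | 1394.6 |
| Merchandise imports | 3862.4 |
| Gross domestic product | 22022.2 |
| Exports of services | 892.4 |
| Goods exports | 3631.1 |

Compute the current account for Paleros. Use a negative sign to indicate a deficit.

-351.2

Goods balance = 3631.1 - 3862.4 = -231.3
Services balance = 892.4 - 1394.6 = -502.2
Trade balance (goods + services) = -231.3 + (-502.2) = -733.5
Net primary income = 443.8
Net secondary income = -61.5
Current account = -733.5 + 443.8 + (-61.5) = -351.2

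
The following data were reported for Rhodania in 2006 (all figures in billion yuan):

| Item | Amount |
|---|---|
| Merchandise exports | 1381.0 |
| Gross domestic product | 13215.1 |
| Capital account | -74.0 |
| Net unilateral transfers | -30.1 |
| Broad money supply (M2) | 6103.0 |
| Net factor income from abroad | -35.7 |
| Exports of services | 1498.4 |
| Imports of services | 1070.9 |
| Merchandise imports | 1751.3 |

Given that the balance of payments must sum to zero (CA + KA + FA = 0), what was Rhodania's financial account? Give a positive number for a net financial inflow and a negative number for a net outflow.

82.6

Goods balance = 1381.0 - 1751.3 = -370.3
Services balance = 1498.4 - 1070.9 = 427.5
Trade balance (goods + services) = -370.3 + 427.5 = 57.2
Net primary income = -35.7
Net secondary income = -30.1
Current account = 57.2 + (-35.7) + (-30.1) = -8.6
Financial account = -(-8.6 + (-74.0)) = 82.6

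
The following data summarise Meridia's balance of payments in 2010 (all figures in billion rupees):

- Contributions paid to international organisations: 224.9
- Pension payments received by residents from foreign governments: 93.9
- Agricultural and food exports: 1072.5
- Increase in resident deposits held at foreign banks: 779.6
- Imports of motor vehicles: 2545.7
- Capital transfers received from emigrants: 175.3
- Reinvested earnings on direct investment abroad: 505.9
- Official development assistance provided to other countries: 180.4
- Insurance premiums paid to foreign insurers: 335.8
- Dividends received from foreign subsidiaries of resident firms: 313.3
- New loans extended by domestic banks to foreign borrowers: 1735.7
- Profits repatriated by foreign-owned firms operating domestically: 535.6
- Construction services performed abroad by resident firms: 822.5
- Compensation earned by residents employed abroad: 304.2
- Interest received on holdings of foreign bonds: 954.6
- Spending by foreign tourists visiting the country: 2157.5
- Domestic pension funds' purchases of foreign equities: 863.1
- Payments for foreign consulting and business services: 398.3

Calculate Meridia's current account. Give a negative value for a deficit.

2003.7

Goods: 1072.5 - 2545.7 = -1473.2
Services: -335.8 + 822.5 + 2157.5 - 398.3 = 2245.9
Primary income: 313.3 + 505.9 + 304.2 - 535.6 + 954.6 = 1542.4
Secondary income: -180.4 - 224.9 + 93.9 = -311.4
Current account = (-1473.2) + 2245.9 + 1542.4 + (-311.4) = 2003.7
(Excluded from the current account — financial account: increase in resident deposits held at foreign banks 779.6, new loans extended by domestic banks to foreign borrowers 1735.7, domestic pension funds' purchases of foreign equities 863.1; capital account: capital transfers received from emigrants 175.3.)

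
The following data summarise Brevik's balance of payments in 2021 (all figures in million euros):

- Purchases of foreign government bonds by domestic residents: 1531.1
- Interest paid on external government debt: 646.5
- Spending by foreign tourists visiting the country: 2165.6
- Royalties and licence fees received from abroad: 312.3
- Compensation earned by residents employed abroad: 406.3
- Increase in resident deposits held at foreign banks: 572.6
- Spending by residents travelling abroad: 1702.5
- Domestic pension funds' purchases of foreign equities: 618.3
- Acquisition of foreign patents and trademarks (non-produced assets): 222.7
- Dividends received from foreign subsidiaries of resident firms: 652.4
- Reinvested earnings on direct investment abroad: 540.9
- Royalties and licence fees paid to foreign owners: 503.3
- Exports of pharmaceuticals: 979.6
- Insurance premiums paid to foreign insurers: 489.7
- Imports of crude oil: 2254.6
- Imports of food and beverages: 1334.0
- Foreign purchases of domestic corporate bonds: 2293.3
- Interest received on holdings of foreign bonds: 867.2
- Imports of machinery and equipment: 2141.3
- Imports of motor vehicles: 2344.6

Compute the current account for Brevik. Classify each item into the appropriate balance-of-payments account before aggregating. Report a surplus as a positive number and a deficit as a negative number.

-5492.2

Goods: -2254.6 - 2141.3 - 1334.0 + 979.6 - 2344.6 = -7094.9
Services: -1702.5 - 503.3 - 489.7 + 312.3 + 2165.6 = -217.6
Primary income: -646.5 + 540.9 + 652.4 + 867.2 + 406.3 = 1820.3
Current account = (-7094.9) + (-217.6) + 1820.3 = -5492.2
(Excluded from the current account — financial account: purchases of foreign government bonds by domestic residents 1531.1, increase in resident deposits held at foreign banks 572.6, domestic pension funds' purchases of foreign equities 618.3, foreign purchases of domestic corporate bonds 2293.3; capital account: acquisition of foreign patents and trademarks (non-produced assets) 222.7.)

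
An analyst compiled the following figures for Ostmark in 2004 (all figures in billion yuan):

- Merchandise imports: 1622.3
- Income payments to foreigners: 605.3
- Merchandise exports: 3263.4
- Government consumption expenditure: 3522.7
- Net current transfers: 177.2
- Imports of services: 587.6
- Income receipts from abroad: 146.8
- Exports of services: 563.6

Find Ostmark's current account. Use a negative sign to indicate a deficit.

Goods balance = 3263.4 - 1622.3 = 1641.1
Services balance = 563.6 - 587.6 = -24.0
Trade balance (goods + services) = 1641.1 + (-24.0) = 1617.1
Net primary income = 146.8 - 605.3 = -458.5
Net secondary income = 177.2
Current account = 1617.1 + (-458.5) + 177.2 = 1335.8

1335.8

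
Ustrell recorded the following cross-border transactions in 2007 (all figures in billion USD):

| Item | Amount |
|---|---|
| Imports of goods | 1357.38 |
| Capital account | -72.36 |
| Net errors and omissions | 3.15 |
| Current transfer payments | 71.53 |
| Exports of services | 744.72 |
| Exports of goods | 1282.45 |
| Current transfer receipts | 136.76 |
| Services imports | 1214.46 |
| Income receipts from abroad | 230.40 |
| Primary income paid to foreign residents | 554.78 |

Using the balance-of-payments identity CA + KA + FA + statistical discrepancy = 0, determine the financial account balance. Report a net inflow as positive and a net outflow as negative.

Goods balance = 1282.45 - 1357.38 = -74.93
Services balance = 744.72 - 1214.46 = -469.74
Trade balance (goods + services) = -74.93 + (-469.74) = -544.67
Net primary income = 230.40 - 554.78 = -324.38
Net secondary income = 136.76 - 71.53 = 65.23
Current account = -544.67 + (-324.38) + 65.23 = -803.82
Financial account = -(-803.82 + (-72.36) + 3.15) = 873.03

873.03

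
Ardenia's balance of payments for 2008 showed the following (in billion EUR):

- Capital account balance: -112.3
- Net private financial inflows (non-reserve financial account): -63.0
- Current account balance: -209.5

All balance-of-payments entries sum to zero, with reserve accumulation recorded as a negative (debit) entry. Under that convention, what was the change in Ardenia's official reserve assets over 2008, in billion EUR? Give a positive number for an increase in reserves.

-384.8

Official reserve transactions balance = -((-209.5) + (-112.3) + (-63.0)) = 384.8
An accumulation of reserves is recorded as a debit (negative entry), so the change in the stock of reserves is the negative of that balance.
Change in official reserves = -(384.8) = -384.8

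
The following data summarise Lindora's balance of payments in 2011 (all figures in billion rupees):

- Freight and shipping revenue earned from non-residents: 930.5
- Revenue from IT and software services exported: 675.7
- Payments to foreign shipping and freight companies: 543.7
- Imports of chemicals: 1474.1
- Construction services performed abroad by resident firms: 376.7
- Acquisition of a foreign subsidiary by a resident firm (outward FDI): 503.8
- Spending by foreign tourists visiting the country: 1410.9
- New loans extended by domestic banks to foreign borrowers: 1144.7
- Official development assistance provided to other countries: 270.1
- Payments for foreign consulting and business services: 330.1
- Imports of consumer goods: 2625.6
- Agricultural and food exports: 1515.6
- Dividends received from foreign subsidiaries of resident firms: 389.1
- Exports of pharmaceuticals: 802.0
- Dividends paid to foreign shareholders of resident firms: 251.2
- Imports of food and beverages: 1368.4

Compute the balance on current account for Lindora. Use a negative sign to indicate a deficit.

-762.7

Goods: 802.0 + 1515.6 - 1474.1 - 1368.4 - 2625.6 = -3150.5
Services: 1410.9 + 930.5 - 543.7 + 376.7 + 675.7 - 330.1 = 2520.0
Primary income: -251.2 + 389.1 = 137.9
Secondary income: -270.1
Current account = (-3150.5) + 2520.0 + 137.9 + (-270.1) = -762.7
(Excluded from the current account — financial account: acquisition of a foreign subsidiary by a resident firm (outward FDI) 503.8, new loans extended by domestic banks to foreign borrowers 1144.7.)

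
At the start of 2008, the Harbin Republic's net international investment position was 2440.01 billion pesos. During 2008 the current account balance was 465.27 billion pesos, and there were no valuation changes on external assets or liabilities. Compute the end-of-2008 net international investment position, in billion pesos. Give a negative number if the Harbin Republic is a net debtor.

With no valuation effects, change in NIIP = current account = 465.27
End-of-year NIIP = 2440.01 + 465.27 = 2905.28

2905.28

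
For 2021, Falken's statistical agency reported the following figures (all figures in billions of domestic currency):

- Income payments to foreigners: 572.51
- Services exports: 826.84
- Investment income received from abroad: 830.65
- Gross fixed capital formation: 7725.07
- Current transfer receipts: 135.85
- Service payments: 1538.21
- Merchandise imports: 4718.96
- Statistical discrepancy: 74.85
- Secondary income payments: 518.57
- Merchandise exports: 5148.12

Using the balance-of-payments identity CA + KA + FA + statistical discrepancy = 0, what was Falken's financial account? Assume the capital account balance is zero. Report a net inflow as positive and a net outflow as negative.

Goods balance = 5148.12 - 4718.96 = 429.16
Services balance = 826.84 - 1538.21 = -711.37
Trade balance (goods + services) = 429.16 + (-711.37) = -282.21
Net primary income = 830.65 - 572.51 = 258.14
Net secondary income = 135.85 - 518.57 = -382.72
Current account = -282.21 + 258.14 + (-382.72) = -406.79
Financial account = -(-406.79 + 74.85) = 331.94

331.94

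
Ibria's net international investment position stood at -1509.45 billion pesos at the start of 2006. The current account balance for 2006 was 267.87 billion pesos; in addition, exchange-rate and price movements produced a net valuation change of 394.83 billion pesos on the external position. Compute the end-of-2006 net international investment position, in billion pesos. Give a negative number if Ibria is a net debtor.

-846.75

Change in NIIP = current account + net valuation change = 267.87 + 394.83 = 662.70
End-of-year NIIP = -1509.45 + 662.70 = -846.75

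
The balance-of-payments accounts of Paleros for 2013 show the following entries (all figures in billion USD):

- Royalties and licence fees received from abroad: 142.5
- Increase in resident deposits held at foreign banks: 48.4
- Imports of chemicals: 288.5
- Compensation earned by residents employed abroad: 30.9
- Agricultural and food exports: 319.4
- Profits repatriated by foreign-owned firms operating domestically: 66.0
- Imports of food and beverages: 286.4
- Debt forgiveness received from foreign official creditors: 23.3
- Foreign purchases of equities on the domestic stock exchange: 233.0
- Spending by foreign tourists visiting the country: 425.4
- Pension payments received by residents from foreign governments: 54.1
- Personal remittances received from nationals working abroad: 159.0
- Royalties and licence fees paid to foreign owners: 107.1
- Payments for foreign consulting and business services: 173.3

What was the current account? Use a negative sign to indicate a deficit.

Goods: -288.5 + 319.4 - 286.4 = -255.5
Services: 425.4 - 173.3 - 107.1 + 142.5 = 287.5
Primary income: -66.0 + 30.9 = -35.1
Secondary income: 159.0 + 54.1 = 213.1
Current account = (-255.5) + 287.5 + (-35.1) + 213.1 = 210.0
(Excluded from the current account — financial account: increase in resident deposits held at foreign banks 48.4, foreign purchases of equities on the domestic stock exchange 233.0; capital account: debt forgiveness received from foreign official creditors 23.3.)

210.0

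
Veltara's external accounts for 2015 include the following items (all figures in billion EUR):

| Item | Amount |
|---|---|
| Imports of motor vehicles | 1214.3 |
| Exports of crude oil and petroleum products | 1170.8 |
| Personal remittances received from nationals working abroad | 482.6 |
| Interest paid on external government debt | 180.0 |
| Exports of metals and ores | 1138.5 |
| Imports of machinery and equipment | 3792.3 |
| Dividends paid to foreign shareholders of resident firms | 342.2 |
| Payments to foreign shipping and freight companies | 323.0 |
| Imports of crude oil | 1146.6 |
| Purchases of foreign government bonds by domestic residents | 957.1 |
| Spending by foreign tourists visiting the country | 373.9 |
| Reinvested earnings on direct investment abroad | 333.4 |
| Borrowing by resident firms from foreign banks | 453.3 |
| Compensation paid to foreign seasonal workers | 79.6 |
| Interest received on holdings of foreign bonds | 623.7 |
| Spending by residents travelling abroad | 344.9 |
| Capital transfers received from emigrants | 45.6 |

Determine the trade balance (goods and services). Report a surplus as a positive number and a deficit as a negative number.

Goods: -3792.3 - 1146.6 - 1214.3 + 1138.5 + 1170.8 = -3843.9
Services: -344.9 - 323.0 + 373.9 = -294.0
Trade balance = -3843.9 + (-294.0) = -4137.9
(Excluded from the trade balance — secondary income: personal remittances received from nationals working abroad 482.6; primary income: interest paid on external government debt 180.0, dividends paid to foreign shareholders of resident firms 342.2, reinvested earnings on direct investment abroad 333.4, compensation paid to foreign seasonal workers 79.6, interest received on holdings of foreign bonds 623.7; financial account: purchases of foreign government bonds by domestic residents 957.1, borrowing by resident firms from foreign banks 453.3; capital account: capital transfers received from emigrants 45.6.)

-4137.9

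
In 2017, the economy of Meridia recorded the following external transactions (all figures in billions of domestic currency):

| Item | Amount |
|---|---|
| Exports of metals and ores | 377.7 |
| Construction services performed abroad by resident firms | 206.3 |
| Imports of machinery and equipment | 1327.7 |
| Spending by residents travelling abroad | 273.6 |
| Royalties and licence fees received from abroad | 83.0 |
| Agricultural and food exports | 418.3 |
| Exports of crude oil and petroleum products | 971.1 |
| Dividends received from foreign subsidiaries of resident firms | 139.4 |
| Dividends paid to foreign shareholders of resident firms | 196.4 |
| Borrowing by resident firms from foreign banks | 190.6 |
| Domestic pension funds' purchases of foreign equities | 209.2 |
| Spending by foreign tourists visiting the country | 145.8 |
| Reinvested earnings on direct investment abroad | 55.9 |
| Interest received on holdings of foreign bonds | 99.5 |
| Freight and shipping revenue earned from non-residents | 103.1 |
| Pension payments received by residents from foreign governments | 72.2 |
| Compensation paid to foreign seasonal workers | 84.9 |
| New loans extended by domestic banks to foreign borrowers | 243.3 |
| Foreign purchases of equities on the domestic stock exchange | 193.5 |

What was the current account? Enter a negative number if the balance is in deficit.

Goods: 971.1 - 1327.7 + 377.7 + 418.3 = 439.4
Services: 103.1 + 206.3 + 83.0 + 145.8 - 273.6 = 264.6
Primary income: 99.5 - 84.9 - 196.4 + 139.4 + 55.9 = 13.5
Secondary income: 72.2
Current account = 439.4 + 264.6 + 13.5 + 72.2 = 789.7
(Excluded from the current account — financial account: borrowing by resident firms from foreign banks 190.6, domestic pension funds' purchases of foreign equities 209.2, new loans extended by domestic banks to foreign borrowers 243.3, foreign purchases of equities on the domestic stock exchange 193.5.)

789.7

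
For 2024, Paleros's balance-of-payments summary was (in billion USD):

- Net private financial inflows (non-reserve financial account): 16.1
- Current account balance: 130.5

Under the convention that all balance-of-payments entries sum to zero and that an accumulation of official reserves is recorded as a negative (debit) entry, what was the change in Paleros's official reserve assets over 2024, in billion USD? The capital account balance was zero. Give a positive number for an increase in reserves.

Official reserve transactions balance = -(130.5 + 16.1) = -146.6
An accumulation of reserves is recorded as a debit (negative entry), so the change in the stock of reserves is the negative of that balance.
Change in official reserves = -(-146.6) = 146.6

146.6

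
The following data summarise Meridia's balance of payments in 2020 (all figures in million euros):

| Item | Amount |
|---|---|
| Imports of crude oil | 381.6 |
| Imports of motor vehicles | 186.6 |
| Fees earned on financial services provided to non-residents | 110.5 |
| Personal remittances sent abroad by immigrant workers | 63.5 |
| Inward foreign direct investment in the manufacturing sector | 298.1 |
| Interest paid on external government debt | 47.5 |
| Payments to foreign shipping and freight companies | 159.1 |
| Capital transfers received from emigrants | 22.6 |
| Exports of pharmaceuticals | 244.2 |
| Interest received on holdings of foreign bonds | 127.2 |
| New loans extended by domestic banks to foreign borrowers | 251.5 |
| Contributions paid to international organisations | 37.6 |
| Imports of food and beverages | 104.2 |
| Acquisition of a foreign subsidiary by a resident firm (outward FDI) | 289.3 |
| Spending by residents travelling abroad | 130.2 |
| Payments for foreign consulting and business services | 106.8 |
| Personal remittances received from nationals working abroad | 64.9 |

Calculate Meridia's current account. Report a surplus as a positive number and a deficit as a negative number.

Goods: -381.6 - 186.6 - 104.2 + 244.2 = -428.2
Services: 110.5 - 106.8 - 130.2 - 159.1 = -285.6
Primary income: -47.5 + 127.2 = 79.7
Secondary income: -37.6 - 63.5 + 64.9 = -36.2
Current account = (-428.2) + (-285.6) + 79.7 + (-36.2) = -670.3
(Excluded from the current account — financial account: inward foreign direct investment in the manufacturing sector 298.1, new loans extended by domestic banks to foreign borrowers 251.5, acquisition of a foreign subsidiary by a resident firm (outward FDI) 289.3; capital account: capital transfers received from emigrants 22.6.)

-670.3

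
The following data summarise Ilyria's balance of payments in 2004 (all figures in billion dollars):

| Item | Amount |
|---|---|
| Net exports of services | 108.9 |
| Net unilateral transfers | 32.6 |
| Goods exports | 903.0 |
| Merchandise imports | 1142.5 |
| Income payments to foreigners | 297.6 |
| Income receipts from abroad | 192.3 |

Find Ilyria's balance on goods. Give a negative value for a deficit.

-239.5

Goods balance = 903.0 - 1142.5 = -239.5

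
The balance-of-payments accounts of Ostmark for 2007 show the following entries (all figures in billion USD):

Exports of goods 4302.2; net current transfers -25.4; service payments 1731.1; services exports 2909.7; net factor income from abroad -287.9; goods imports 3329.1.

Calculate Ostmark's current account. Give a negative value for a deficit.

Goods balance = 4302.2 - 3329.1 = 973.1
Services balance = 2909.7 - 1731.1 = 1178.6
Trade balance (goods + services) = 973.1 + 1178.6 = 2151.7
Net primary income = -287.9
Net secondary income = -25.4
Current account = 2151.7 + (-287.9) + (-25.4) = 1838.4

1838.4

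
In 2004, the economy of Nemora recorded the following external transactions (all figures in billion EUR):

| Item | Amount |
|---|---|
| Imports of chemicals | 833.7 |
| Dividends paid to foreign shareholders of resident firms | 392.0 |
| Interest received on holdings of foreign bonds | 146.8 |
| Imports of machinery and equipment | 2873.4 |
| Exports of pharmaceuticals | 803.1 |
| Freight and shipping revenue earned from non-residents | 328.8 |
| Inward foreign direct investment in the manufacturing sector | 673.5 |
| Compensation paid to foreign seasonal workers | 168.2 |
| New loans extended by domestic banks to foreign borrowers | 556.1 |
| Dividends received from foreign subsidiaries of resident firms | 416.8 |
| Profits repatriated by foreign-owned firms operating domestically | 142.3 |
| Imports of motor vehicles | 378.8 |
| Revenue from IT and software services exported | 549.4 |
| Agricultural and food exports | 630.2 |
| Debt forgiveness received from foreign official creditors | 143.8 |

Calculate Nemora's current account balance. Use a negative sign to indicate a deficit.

Goods: 803.1 - 2873.4 + 630.2 - 833.7 - 378.8 = -2652.6
Services: 549.4 + 328.8 = 878.2
Primary income: -392.0 - 142.3 + 146.8 - 168.2 + 416.8 = -138.9
Current account = (-2652.6) + 878.2 + (-138.9) = -1913.3
(Excluded from the current account — financial account: inward foreign direct investment in the manufacturing sector 673.5, new loans extended by domestic banks to foreign borrowers 556.1; capital account: debt forgiveness received from foreign official creditors 143.8.)

-1913.3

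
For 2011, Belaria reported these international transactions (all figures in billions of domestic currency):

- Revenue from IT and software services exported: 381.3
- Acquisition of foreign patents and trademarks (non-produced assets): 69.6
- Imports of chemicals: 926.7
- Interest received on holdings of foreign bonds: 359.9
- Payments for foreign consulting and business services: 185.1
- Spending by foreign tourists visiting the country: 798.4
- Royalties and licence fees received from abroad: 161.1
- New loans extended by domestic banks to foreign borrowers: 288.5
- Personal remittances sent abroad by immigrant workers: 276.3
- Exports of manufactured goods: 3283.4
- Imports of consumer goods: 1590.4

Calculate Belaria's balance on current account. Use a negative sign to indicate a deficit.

2005.6

Goods: -1590.4 - 926.7 + 3283.4 = 766.3
Services: 798.4 + 381.3 + 161.1 - 185.1 = 1155.7
Primary income: 359.9
Secondary income: -276.3
Current account = 766.3 + 1155.7 + 359.9 + (-276.3) = 2005.6
(Excluded from the current account — capital account: acquisition of foreign patents and trademarks (non-produced assets) 69.6; financial account: new loans extended by domestic banks to foreign borrowers 288.5.)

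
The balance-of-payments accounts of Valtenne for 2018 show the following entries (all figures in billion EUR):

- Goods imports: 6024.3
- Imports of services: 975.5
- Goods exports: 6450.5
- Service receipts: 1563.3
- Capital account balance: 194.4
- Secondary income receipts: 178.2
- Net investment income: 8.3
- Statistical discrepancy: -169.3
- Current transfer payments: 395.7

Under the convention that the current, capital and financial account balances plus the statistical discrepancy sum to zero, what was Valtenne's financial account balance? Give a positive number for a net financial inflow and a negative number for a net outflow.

-829.9

Goods balance = 6450.5 - 6024.3 = 426.2
Services balance = 1563.3 - 975.5 = 587.8
Trade balance (goods + services) = 426.2 + 587.8 = 1014.0
Net primary income = 8.3
Net secondary income = 178.2 - 395.7 = -217.5
Current account = 1014.0 + 8.3 + (-217.5) = 804.8
Financial account = -(804.8 + 194.4 + (-169.3)) = -829.9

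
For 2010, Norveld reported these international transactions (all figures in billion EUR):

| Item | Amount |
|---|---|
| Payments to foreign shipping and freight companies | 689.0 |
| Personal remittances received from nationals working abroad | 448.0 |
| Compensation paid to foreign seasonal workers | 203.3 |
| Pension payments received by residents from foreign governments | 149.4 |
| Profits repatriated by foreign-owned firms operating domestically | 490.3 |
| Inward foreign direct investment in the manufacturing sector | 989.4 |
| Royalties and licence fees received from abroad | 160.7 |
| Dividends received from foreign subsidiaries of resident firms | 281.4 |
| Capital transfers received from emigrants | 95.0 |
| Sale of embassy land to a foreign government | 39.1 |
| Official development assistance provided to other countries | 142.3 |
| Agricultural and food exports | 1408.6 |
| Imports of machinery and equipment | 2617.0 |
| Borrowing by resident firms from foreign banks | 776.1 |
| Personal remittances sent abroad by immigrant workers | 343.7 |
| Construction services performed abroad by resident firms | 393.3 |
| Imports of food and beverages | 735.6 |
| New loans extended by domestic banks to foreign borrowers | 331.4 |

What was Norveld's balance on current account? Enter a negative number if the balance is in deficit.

Goods: -2617.0 + 1408.6 - 735.6 = -1944.0
Services: 393.3 - 689.0 + 160.7 = -135.0
Primary income: -490.3 + 281.4 - 203.3 = -412.2
Secondary income: 448.0 - 343.7 - 142.3 + 149.4 = 111.4
Current account = (-1944.0) + (-135.0) + (-412.2) + 111.4 = -2379.8
(Excluded from the current account — financial account: inward foreign direct investment in the manufacturing sector 989.4, borrowing by resident firms from foreign banks 776.1, new loans extended by domestic banks to foreign borrowers 331.4; capital account: capital transfers received from emigrants 95.0, sale of embassy land to a foreign government 39.1.)

-2379.8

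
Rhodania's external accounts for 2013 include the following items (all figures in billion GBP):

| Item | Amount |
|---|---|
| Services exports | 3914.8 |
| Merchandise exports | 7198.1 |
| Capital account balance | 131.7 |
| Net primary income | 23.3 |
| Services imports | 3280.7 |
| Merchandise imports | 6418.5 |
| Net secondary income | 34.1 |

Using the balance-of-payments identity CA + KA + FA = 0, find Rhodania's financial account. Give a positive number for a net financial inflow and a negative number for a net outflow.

Goods balance = 7198.1 - 6418.5 = 779.6
Services balance = 3914.8 - 3280.7 = 634.1
Trade balance (goods + services) = 779.6 + 634.1 = 1413.7
Net primary income = 23.3
Net secondary income = 34.1
Current account = 1413.7 + 23.3 + 34.1 = 1471.1
Financial account = -(1471.1 + 131.7) = -1602.8

-1602.8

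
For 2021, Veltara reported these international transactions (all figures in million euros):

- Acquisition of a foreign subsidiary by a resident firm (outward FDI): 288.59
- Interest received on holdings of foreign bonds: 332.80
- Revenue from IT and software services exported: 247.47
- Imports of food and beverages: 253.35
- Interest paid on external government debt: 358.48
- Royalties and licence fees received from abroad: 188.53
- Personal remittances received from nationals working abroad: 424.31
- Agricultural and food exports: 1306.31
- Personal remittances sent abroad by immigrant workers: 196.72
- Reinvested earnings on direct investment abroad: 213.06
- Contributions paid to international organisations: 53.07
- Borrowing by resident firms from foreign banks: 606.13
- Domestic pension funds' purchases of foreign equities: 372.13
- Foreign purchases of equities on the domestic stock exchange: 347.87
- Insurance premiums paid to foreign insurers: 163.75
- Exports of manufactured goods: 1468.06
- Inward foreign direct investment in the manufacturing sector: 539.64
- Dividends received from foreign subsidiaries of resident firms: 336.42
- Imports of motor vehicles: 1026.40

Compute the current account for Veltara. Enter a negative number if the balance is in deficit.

2465.19

Goods: 1468.06 + 1306.31 - 253.35 - 1026.40 = 1494.62
Services: 188.53 + 247.47 - 163.75 = 272.25
Primary income: -358.48 + 213.06 + 332.80 + 336.42 = 523.80
Secondary income: -196.72 + 424.31 - 53.07 = 174.52
Current account = 1494.62 + 272.25 + 523.80 + 174.52 = 2465.19
(Excluded from the current account — financial account: acquisition of a foreign subsidiary by a resident firm (outward FDI) 288.59, borrowing by resident firms from foreign banks 606.13, domestic pension funds' purchases of foreign equities 372.13, foreign purchases of equities on the domestic stock exchange 347.87, inward foreign direct investment in the manufacturing sector 539.64.)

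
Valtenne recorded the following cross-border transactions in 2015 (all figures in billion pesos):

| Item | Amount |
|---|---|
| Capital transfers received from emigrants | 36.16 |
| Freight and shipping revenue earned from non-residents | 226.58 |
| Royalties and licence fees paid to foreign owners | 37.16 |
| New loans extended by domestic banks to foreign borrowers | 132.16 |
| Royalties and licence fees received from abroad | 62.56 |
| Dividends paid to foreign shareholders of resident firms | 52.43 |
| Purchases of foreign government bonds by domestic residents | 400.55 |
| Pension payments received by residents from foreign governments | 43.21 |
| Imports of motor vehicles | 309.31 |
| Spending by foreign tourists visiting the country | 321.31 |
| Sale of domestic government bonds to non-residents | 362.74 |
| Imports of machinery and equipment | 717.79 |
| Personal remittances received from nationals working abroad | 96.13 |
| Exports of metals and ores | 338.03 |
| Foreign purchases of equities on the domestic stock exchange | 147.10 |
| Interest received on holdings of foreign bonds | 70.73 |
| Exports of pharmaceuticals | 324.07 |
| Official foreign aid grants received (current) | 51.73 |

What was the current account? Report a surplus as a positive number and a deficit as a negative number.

417.66

Goods: 338.03 - 309.31 + 324.07 - 717.79 = -365.00
Services: 62.56 + 321.31 - 37.16 + 226.58 = 573.29
Primary income: -52.43 + 70.73 = 18.30
Secondary income: 51.73 + 96.13 + 43.21 = 191.07
Current account = (-365.00) + 573.29 + 18.30 + 191.07 = 417.66
(Excluded from the current account — capital account: capital transfers received from emigrants 36.16; financial account: new loans extended by domestic banks to foreign borrowers 132.16, purchases of foreign government bonds by domestic residents 400.55, sale of domestic government bonds to non-residents 362.74, foreign purchases of equities on the domestic stock exchange 147.10.)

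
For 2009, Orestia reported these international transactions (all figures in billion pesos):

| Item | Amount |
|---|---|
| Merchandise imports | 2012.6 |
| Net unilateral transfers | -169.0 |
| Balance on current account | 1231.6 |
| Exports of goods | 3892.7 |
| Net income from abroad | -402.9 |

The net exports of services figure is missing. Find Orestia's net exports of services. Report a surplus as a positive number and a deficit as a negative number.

Current account = goods balance + services balance + net primary income + net secondary income
Sum of the known components = 1308.2
Net exports of services = CA - (known components) = 1231.6 - 1308.2 = -76.6

-76.6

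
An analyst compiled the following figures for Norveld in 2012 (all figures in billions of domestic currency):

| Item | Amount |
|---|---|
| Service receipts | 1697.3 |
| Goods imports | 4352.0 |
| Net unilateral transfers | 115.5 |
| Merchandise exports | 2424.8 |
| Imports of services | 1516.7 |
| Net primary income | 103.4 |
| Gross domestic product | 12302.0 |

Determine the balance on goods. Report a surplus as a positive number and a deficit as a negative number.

Goods balance = 2424.8 - 4352.0 = -1927.2

-1927.2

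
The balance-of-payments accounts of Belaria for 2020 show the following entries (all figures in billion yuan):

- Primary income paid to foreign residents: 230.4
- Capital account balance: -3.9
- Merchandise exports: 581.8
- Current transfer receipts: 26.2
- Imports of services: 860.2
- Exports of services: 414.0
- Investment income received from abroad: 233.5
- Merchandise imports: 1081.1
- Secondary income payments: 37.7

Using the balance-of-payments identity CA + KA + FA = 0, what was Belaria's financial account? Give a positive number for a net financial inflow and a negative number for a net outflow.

957.8

Goods balance = 581.8 - 1081.1 = -499.3
Services balance = 414.0 - 860.2 = -446.2
Trade balance (goods + services) = -499.3 + (-446.2) = -945.5
Net primary income = 233.5 - 230.4 = 3.1
Net secondary income = 26.2 - 37.7 = -11.5
Current account = -945.5 + 3.1 + (-11.5) = -953.9
Financial account = -(-953.9 + (-3.9)) = 957.8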